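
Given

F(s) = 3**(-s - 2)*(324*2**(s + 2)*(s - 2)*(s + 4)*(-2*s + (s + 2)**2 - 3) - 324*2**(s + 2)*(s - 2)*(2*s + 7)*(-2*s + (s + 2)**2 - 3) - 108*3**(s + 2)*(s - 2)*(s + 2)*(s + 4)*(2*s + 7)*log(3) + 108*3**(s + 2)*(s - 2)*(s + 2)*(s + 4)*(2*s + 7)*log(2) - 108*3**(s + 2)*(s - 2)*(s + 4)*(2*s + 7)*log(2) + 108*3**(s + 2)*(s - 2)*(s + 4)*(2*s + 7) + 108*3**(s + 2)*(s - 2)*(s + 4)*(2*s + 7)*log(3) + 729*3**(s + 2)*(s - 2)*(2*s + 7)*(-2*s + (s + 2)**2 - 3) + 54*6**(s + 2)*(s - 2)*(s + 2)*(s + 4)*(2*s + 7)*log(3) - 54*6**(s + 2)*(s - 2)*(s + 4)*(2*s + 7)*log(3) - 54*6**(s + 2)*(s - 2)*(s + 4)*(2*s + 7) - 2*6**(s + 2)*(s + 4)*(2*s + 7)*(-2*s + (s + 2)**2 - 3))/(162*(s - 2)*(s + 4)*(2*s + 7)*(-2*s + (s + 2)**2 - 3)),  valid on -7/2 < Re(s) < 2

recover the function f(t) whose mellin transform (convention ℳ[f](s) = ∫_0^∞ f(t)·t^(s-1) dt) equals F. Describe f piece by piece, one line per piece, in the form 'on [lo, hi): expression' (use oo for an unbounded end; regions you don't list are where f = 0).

peel off the shared t-power: 3*sqrt(6)*t**(3/2)/4 on [0, 2/3); 9*t**2/2 on [2/3, 1); 2*log(3*t/2)/(3*t) on [1, 2); …
remove the common scale on t first: sqrt(2)*t**(3/2)/4 on [0, 2); t**2/2 on [2, 3); 2*log(t/2)/t on [3, 6); …
back out the common scale on t: t**(3/2) on [0, 1); 2*t**2 on [1, 3/2); log(t)/t on [3/2, 3); …
the 4 pieces separated at 2/3, 1, 2 each add one integral
segment [0, 2/3) carries 3*sqrt(6)*t**(7/2)/4; integrate it
for t in [2/3, 1): the term is ∫ 9*t**4/2·t^(s-1)
segment 1 to 2 holds 2*t*log(3*t/2)/3; add its integral
segment 2 to ∞ holds 16/(81*t**2); add its integral

on [0, 2/3): 3*sqrt(6)*t**(7/2)/4
on [2/3, 1): 9*t**4/2
on [1, 2): 2*t*log(3*t/2)/3
on [2, oo): 16/(81*t**2)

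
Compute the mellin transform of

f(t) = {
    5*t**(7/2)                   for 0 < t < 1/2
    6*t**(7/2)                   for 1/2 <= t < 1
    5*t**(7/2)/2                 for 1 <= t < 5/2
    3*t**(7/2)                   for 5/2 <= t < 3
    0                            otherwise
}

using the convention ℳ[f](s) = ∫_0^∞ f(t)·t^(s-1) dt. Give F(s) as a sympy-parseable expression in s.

integrate the 4 segments split at 1/2, 1, 5/2, then add the results
segment [0, 1/2) carries 5*t**(7/2); integrate it
the [1/2, 1) slice contributes ∫ 6*t**(7/2)·t^(s-1) dt
[1, 5/2) adds the kernel integral of 5*t**(7/2)/2
for t in [5/2, 3): the term is ∫ 3*t**(7/2)·t^(s-1)

(-2*2**(-s - 7/2) + 6*3**(s + 7/2) - (5/2)**(s + 7/2) + 7)/(2*s + 7)
  Re(s) > -7/2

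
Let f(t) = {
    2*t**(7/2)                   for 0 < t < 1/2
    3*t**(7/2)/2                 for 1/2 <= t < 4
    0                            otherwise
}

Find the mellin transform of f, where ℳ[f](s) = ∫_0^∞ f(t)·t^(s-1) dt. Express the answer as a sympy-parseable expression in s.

integrate the 2 segments split at 1/2, then add the results
for t in [0, 1/2): the term is ∫ 2*t**(7/2)·t^(s-1)
segment 1/2 to 4 holds 3*t**(7/2)/2; add its integral

(2**(-s - 7/2) + 3*4**(s + 7/2))/(2*s + 7)
  Re(s) > -7/2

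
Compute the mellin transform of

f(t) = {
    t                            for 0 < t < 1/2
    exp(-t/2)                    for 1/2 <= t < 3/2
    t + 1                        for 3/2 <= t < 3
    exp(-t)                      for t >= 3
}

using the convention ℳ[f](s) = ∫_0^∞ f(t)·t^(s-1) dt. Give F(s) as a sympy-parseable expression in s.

(2*2**s*s*(s + 1)*uppergamma(s, 3) - 5*3**s*s - 2*3**s + 2*4**s*s*(s + 1)*uppergamma(s, 1/4) - 2*4**s*s*(s + 1)*uppergamma(s, 3/4) + 8*6**s*s + 2*6**s + s)/(2*2**s*s*(s + 1))
  Re(s) > -1

f breaks at 1/2, 3/2, 3 into 4 integrals to sum
on [0, 1/2) integrate f = t against the kernel
piece [1/2, 3/2): integrate exp(-t/2) against the kernel
∫ (t + 1)·t^(s-1) over [3/2, 3)
segment 3 to ∞ holds exp(-t); add its integral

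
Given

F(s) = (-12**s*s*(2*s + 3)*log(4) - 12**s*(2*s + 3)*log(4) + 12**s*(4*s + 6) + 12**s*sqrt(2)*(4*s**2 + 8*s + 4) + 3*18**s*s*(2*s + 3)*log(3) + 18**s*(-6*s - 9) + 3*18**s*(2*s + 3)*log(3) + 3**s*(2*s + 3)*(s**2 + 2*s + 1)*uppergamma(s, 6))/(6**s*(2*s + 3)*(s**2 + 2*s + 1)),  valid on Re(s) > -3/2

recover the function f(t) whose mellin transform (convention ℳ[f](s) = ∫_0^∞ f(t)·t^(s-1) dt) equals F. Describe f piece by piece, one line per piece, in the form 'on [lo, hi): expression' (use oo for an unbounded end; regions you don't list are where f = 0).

on [0, 2): t**(3/2)
on [2, 3): t*log(t)
on [3, oo): exp(-2*t)

treat the 3 regions marked off by 2, 3 separately and sum
over [0, 2), the kernel integral of t**(3/2) enters the sum
between 2 and 3 the integrand is t*log(t)·t^(s-1)
∫ over [3, ∞) of exp(-2*t)·t^(s-1) joins the sum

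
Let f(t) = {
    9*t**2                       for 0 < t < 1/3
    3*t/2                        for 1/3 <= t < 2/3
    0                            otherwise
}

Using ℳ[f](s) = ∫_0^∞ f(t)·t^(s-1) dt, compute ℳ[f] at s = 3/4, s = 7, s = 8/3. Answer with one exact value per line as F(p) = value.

the common scale on t comes off first: t**2 on [0, 1); t/2 on [1, 2)
undo the shared t-power: t on [0, 1); 1/2 on [1, 2)
slice at 1/3, transform all 2 pieces, and sum them
for t in [0, 1/3): the term is ∫ 9*t**2·t^(s-1)
between 1/3 and 2/3 the integrand is 3*t/2·t^(s-1)

F(3/4) = 2*3**(1/4)*(3 + 22*2**(3/4))/231
F(7) = 2311/314928
F(8/3) = 2*3**(1/3)*(1 + 14*2**(2/3))/693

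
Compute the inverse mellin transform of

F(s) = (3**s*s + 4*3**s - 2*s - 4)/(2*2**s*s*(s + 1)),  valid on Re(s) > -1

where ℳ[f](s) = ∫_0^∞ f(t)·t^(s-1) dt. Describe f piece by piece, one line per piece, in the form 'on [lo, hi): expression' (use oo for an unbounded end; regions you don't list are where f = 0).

on [0, 1/2): t
on [1/2, 3/2): 2 - t

along the cuts 1/2, ℳ[f](s) splits into 2 integrals
between 0 and 1/2 the integrand is t·t^(s-1)
∫ (2 - t)·t^(s-1) over [1/2, 3/2)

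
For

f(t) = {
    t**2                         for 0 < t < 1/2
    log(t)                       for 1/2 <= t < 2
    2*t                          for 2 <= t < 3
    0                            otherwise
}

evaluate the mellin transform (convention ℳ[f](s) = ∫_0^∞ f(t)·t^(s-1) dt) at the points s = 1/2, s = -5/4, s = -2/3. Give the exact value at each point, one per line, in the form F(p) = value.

F(1/2) = sqrt(2)*(-277 + 180*log(2) + 120*sqrt(6))/60
F(-5/4) = 2**(1/4)*(-100*6**(3/4) - log(2**(15*sqrt(2) + 120)) + 146 + 288*sqrt(2))/75
F(-2/3) = 3*2**(2/3)*(-19*2**(2/3) - log(2**(2*2**(2/3) + 8)) + 13 + 16*6**(1/3))/16

summing 3 kernel integrals split by 1/2, 2 yields ℳ[f](s)
piece [0, 1/2): integrate t**2 against the kernel
∫ log(t)·t^(s-1) over [1/2, 2)
[2, 3) adds the kernel integral of 2*t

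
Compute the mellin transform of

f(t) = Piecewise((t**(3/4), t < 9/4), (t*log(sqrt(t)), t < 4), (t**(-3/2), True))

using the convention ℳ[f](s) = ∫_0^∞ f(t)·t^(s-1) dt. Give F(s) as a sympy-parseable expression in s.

back out the shared t-power: t**(1/4) on [0, 9/4); sqrt(t)*log(sqrt(t)) on [9/4, 4); t**(-2) on [4, ∞)
reversing the power substitution: sqrt(t) on [0, 3/2); t*log(t) on [3/2, 2); t**(-4) on [2, ∞)
summing 3 kernel integrals split by 9/4, 4 yields ℳ[f](s)
segment 0 to 9/4 holds t**(3/4); add its integral
on [9/4, 4): add ∫ t*log(sqrt(t))·t^(s-1) dt
segment [4, ∞) carries t**(-3/2); integrate it

(32*16**s*(2*s - 3)*(2*s + 1)*(4*s + 3)*log(2) + 32*16**s*(2*s - 3)*(4*s + 3)*log(2) - 16**s*(4*s + 3)*(4*s + (2*s + 1)**2 + 3) - 32*2**(4*s)*(2*s - 3)*(4*s + 3) + 18*3**(2*s)*(2*s - 3)*(4*s + 3) + 12*3**(2*s)*sqrt(6)*(2*s - 3)*(4*s + (2*s + 1)**2 + 3) + 9**s*(2*s - 3)*(2*s + 1)*(4*s + 3)*(-18*log(3) + 18*log(2)) + 9**s*(2*s - 3)*(4*s + 3)*(-18*log(3) + 18*log(2)))/(4*2**(2*s)*(2*s - 3)*(4*s + 3)*(4*s + (2*s + 1)**2 + 3))
  -3/4 < Re(s) < 3/2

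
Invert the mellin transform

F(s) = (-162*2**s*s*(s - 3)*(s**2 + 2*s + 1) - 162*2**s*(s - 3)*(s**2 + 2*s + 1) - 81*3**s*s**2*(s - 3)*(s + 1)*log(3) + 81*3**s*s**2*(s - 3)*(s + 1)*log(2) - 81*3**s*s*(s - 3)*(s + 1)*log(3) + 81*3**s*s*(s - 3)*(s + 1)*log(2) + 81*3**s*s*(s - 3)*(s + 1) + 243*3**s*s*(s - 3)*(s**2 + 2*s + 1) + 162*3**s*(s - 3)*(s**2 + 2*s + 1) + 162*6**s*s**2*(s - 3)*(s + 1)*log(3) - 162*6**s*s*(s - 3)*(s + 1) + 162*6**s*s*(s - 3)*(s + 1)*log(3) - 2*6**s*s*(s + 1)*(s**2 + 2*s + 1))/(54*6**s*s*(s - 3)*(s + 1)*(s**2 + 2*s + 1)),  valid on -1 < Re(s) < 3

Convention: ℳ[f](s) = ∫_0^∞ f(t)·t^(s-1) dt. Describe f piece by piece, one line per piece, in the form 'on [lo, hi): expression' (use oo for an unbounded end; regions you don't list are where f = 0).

remove the common scale on t first: t on [0, 1); t + 3 on [1, 3/2); t*log(t) on [3/2, 3); …
summing 4 kernel integrals split by 1/3, 1/2, 1 yields ℳ[f](s)
segment 0 to 1/3 holds 3*t; add its integral
the [1/3, 1/2) slice contributes ∫ (3*t + 3)·t^(s-1) dt
between 1/2 and 1 the integrand is 3*t*log(3*t)·t^(s-1)
segment [1, ∞) carries 1/(27*t**3); integrate it

on [0, 1/3): 3*t
on [1/3, 1/2): 3*t + 3
on [1/2, 1): 3*t*log(3*t)
on [1, oo): 1/(27*t**3)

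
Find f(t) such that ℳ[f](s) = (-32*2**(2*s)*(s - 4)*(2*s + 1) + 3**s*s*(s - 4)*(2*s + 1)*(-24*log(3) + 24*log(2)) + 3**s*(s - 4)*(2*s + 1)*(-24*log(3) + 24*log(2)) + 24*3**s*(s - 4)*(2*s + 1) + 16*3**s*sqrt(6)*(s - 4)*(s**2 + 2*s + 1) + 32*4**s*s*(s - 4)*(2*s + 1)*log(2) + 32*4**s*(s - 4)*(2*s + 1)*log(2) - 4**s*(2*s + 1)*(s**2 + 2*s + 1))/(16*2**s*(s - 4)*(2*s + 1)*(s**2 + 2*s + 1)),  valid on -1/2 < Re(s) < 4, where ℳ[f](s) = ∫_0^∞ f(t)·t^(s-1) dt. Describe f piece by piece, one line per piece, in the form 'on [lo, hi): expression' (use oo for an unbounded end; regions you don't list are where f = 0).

breakpoints 3/2, 2: one integral from each of the 3 segments
on [0, 3/2) integrate f = sqrt(t) against the kernel
between 3/2 and 2 the integrand is t*log(t)·t^(s-1)
segment [2, ∞) carries t**(-4); integrate it

on [0, 3/2): sqrt(t)
on [3/2, 2): t*log(t)
on [2, oo): t**(-4)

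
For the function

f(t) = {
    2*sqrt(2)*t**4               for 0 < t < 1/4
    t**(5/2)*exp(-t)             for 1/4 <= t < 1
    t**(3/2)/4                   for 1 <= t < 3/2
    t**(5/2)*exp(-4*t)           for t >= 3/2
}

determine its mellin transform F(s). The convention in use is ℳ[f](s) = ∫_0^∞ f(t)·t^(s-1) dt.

reversing the shared t-power: 2*sqrt(2)*t**(7/2) on [0, 1/4); t**2*exp(-t) on [1/4, 1); t/4 on [1, 3/2); …
the shared t-power comes off first: 2*sqrt(2)*t**(3/2) on [0, 1/4); exp(-t) on [1/4, 1); 1/(4*t) on [1, 3/2); …
reversing the common scale on t: t**(3/2) on [0, 1/2); exp(-t/2) on [1/2, 2); 1/(2*t) on [2, 3); …
treat the 4 regions marked off by 1/4, 1, 3/2 separately and sum
on [0, 1/4) integrate f = 2*sqrt(2)*t**4 against the kernel
∫ t**(5/2)*exp(-t)·t^(s-1) over [1/4, 1)
∫ t**(3/2)/4·t^(s-1) over [1, 3/2)
∫ over [3/2, ∞) of t**(5/2)*exp(-4*t)·t^(s-1) joins the sum

24**(1/2 - s)*(-128*2**(2*s)*6**(s + 1/2)*(s + 4)*(2*s + 3)*uppergamma(s + 5/2, 1) - 64*2**(2*s)*6**(s + 1/2)*(s + 4) + 64*24**(s + 1/2)*(s + 4)*(2*s + 3)*uppergamma(s + 5/2, 1/4) + 288*6**(2*s)*(s + 4) + 4*6**(s + 1/2)*(s + 4)*(2*s + 3)*uppergamma(s + 5/2, 6) + sqrt(2)*6**(s + 1/2)*(2*s + 3))/(1536*(s + 4)*(2*s + 3))
  Re(s) > -4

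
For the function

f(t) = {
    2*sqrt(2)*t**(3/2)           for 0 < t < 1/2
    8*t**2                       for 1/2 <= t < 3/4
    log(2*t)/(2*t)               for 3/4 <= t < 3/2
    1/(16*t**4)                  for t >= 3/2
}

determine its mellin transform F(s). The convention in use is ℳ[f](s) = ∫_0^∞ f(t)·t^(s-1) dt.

(324*2**s*(s - 4)*(s + 2)*(s**2 - 2*s + 1) - 324*2**s*(s - 4)*(2*s + 3)*(s**2 - 2*s + 1) - 108*3**s*s*(s - 4)*(s + 2)*(2*s + 3)*log(3) + 108*3**s*s*(s - 4)*(s + 2)*(2*s + 3)*log(2) - 108*3**s*(s - 4)*(s + 2)*(2*s + 3)*log(2) + 108*3**s*(s - 4)*(s + 2)*(2*s + 3) + 108*3**s*(s - 4)*(s + 2)*(2*s + 3)*log(3) + 729*3**s*(s - 4)*(2*s + 3)*(s**2 - 2*s + 1) + 54*6**s*s*(s - 4)*(s + 2)*(2*s + 3)*log(3) - 54*6**s*(s - 4)*(s + 2)*(2*s + 3)*log(3) - 54*6**s*(s - 4)*(s + 2)*(2*s + 3) - 2*6**s*(s + 2)*(2*s + 3)*(s**2 - 2*s + 1))/(162*2**(2*s)*(s - 4)*(s + 2)*(2*s + 3)*(s**2 - 2*s + 1))
  -3/2 < Re(s) < 4

the common scale on t comes off first: t**(3/2) on [0, 1); 2*t**2 on [1, 3/2); log(t)/t on [3/2, 3); …
cuts at 1/2, 3/4, 3/2: linearity sums the 4 kernel integrals
piece [0, 1/2): integrate 2*sqrt(2)*t**(3/2) against the kernel
[1/2, 3/4) adds the kernel integral of 8*t**2
the [3/4, 3/2) slice contributes ∫ log(2*t)/(2*t)·t^(s-1) dt
segment [3/2, ∞) carries 1/(16*t**4); integrate it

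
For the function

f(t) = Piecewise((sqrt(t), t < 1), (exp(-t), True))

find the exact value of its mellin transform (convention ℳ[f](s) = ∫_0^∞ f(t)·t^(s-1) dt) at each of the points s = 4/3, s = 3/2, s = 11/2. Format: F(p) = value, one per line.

treat the 2 regions marked off by 1 separately and sum
the [0, 1) slice contributes ∫ sqrt(t)·t^(s-1) dt
segment [1, ∞) carries exp(-t); integrate it

F(4/3) = uppergamma(4/3, 1) + 6/11
F(3/2) = sqrt(pi)*erfc(1)/2 + exp(-1) + 1/2
F(11/2) = (E*(16 + 2835*sqrt(pi)*erfc(1)) + 11490)*exp(-1)/96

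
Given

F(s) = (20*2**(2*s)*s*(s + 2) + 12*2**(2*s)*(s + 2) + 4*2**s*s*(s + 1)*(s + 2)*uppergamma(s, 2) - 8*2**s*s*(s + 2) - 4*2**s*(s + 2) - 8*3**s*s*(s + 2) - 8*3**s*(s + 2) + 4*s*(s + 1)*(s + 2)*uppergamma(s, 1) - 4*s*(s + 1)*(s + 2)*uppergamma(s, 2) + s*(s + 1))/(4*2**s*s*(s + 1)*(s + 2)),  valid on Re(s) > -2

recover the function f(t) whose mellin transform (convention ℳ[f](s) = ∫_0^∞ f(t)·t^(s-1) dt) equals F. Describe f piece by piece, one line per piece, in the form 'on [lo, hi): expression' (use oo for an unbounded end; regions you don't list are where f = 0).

on [0, 1/2): t**2
on [1/2, 1): exp(-2*t)
on [1, 3/2): t + 1
on [3/2, 2): t + 3
on [2, oo): exp(-t)

cuts at 1/2, 1, 3/2, 2: linearity sums the 5 kernel integrals
segment [0, 1/2) carries t**2; integrate it
piece [1/2, 1): integrate exp(-2*t) against the kernel
between 1 and 3/2 the integrand is (t + 1)·t^(s-1)
segment 3/2 to 2 holds (t + 3); add its integral
on [2, ∞) integrate f = exp(-t) against the kernel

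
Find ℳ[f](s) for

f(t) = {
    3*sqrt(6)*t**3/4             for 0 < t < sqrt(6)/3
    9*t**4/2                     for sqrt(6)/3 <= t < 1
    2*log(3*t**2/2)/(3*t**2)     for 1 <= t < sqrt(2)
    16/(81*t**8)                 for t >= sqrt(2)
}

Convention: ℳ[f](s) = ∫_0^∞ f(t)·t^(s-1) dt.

reversing the power substitution: 3*sqrt(6)*t**(3/2)/4 on [0, 2/3); 9*t**2/2 on [2/3, 1); 2*log(3*t/2)/(3*t) on [1, 2); …
strip the common scale on t: t**(3/2) on [0, 1); 2*t**2 on [1, 3/2); log(t)/t on [3/2, 3); …
split f at sqrt(6)/3, 1, sqrt(2): ℳ[f](s) collects 4 kernel integrals
[0, sqrt(6)/3) adds the kernel integral of 3*sqrt(6)*t**3/4
segment sqrt(6)/3 to 1 holds 9*t**4/2; add its integral
∫ 2*log(3*t**2/2)/(3*t**2)·t^(s-1) over [1, sqrt(2))
piece [sqrt(2), ∞): integrate 16/(81*t**8) against the kernel

(324*2**(s/2)*(s/2 - 4)*(s/2 + 2)*(s**2/4 - s + 1) - 324*2**(s/2)*(s/2 - 4)*(s + 3)*(s**2/4 - s + 1) - 54*3**(s/2)*s*(s/2 - 4)*(s/2 + 2)*(s + 3)*log(3) + 54*3**(s/2)*s*(s/2 - 4)*(s/2 + 2)*(s + 3)*log(2) - 108*3**(s/2)*(s/2 - 4)*(s/2 + 2)*(s + 3)*log(2) + 108*3**(s/2)*(s/2 - 4)*(s/2 + 2)*(s + 3) + 108*3**(s/2)*(s/2 - 4)*(s/2 + 2)*(s + 3)*log(3) + 729*3**(s/2)*(s/2 - 4)*(s + 3)*(s**2/4 - s + 1) + 27*6**(s/2)*s*(s/2 - 4)*(s/2 + 2)*(s + 3)*log(3) - 54*6**(s/2)*(s/2 - 4)*(s/2 + 2)*(s + 3)*log(3) - 54*6**(s/2)*(s/2 - 4)*(s/2 + 2)*(s + 3) - 2*6**(s/2)*(s/2 + 2)*(s + 3)*(s**2/4 - s + 1))/(324*3**(s/2)*(s/2 - 4)*(s/2 + 2)*(s + 3)*(s**2/4 - s + 1))
  -3 < Re(s) < 8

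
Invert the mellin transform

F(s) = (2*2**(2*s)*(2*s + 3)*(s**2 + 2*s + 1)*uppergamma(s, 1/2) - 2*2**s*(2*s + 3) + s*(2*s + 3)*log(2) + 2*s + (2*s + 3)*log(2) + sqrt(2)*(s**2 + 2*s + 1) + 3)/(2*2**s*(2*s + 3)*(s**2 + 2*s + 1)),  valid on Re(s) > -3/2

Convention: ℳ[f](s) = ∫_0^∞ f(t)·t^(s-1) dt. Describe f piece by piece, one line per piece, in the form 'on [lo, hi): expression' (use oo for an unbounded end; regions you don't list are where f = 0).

integrate the 3 segments split at 1/2, 1, then add the results
[0, 1/2) adds the kernel integral of t**(3/2)
piece [1/2, 1): integrate t*log(t) against the kernel
over [1, ∞), the kernel integral of exp(-t/2) enters the sum

on [0, 1/2): t**(3/2)
on [1/2, 1): t*log(t)
on [1, oo): exp(-t/2)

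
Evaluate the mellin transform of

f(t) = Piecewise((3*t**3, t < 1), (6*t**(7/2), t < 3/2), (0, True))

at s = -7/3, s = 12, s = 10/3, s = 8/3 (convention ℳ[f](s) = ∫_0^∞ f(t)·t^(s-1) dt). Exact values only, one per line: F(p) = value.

along the cuts 1, ℳ[f](s) splits into 2 integrals
segment [0, 1) carries 3*t**3; integrate it
on [1, 3/2) integrate f = 6*t**(7/2) against the kernel

F(-7/3) = -9/14 + 27*2**(5/6)*3**(1/6)/7
F(12) = -29/155 + 43046721*sqrt(6)/507904
F(10/3) = -315/779 + 6561*2**(1/6)*3**(5/6)/1312
F(8/3) = -279/629 + 6561*2**(5/6)*3**(1/6)/1184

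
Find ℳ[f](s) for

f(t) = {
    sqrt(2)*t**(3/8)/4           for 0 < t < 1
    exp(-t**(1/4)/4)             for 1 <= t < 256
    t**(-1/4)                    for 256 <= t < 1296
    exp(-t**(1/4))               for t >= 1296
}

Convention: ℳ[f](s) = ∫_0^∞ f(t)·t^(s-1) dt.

the power substitution comes off first: sqrt(2)*t**(3/4)/4 on [0, 1); exp(-sqrt(t)/4) on [1, 16); 1/sqrt(t) on [16, 36); …
back out the power substitution: sqrt(2)*t**(3/2)/4 on [0, 1); exp(-t/4) on [1, 4); 1/t on [4, 6); …
strip the common scale on t: t**(3/2) on [0, 1/2); exp(-t/2) on [1/2, 2); 1/(2*t) on [2, 3); …
split f at 1, 256, 1296: ℳ[f](s) collects 4 kernel integrals
over [0, 1), the kernel integral of sqrt(2)*t**(3/8)/4 enters the sum
segment 1 to 256 holds exp(-t**(1/4)/4); add its integral
segment 256 to 1296 holds t**(-1/4); add its integral
piece [1296, ∞): integrate exp(-t**(1/4)) against the kernel

(2*1679616**s*(8*s + 3) + 12*331776**s*(4*s - 1)*(8*s + 3)*uppergamma(4*s, 1/4) - 12*331776**s*(4*s - 1)*(8*s + 3)*uppergamma(4*s, 1) - 3*331776**s*(8*s + 3) + 12*6**(4*s)*(4*s - 1)*(8*s + 3)*uppergamma(4*s, 6) + 6*sqrt(2)*6**(4*s)*(4*s - 1))/(3*1296**s*(4*s - 1)*(8*s + 3))
  Re(s) > -3/8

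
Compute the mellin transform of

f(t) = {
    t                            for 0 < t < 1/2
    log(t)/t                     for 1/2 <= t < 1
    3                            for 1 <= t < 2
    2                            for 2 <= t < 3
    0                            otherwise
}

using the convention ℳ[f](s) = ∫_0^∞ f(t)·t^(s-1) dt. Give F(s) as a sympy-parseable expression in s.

(2*2**(2*s)*(s + 1)*(s**2 - 2*s + 1) - 2*2**s*s*(s + 1) - 6*2**s*(s + 1)*(s**2 - 2*s + 1) + 4*6**s*(s + 1)*(s**2 - 2*s + 1) + 4*s**2*(s + 1)*log(2) - 4*s*(s + 1)*log(2) + 4*s*(s + 1) + s*(s**2 - 2*s + 1))/(2*2**s*s*(s + 1)*(s**2 - 2*s + 1))
  Re(s) > -1

slice at 1/2, 1, 2, transform all 4 pieces, and sum them
∫ t·t^(s-1) over [0, 1/2)
∫ over [1/2, 1) of log(t)/t·t^(s-1) joins the sum
∫ 3·t^(s-1) over [1, 2)
for t in [2, 3): the term is ∫ 2·t^(s-1)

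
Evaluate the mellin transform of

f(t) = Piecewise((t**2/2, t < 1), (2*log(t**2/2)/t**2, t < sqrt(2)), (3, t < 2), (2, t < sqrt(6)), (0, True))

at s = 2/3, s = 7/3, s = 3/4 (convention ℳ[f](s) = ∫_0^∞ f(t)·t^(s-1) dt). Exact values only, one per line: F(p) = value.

F(2/3) = -45*2**(1/3)/8 - 3*log(2)/2 + 3*2**(2/3)/2 + 39/16 + 3*6**(1/3)
F(7/3) = -270*2**(1/6)/7 + 12*2**(1/3)/7 + 6*log(2) + 36*6**(1/6)/7 + 939/26
F(3/4) = -132*2**(3/8)/25 - 8*log(2)/5 + 4*2**(3/4)/3 + 754/275 + 8*6**(3/8)/3

reversing the power substitution: t/2 on [0, 1); 2*log(t/2)/t on [1, 2); 3 on [2, 4); …
reversing the common scale on t: t on [0, 1/2); log(t)/t on [1/2, 1); 3 on [1, 2); …
summing 4 kernel integrals split by 1, sqrt(2), 2 yields ℳ[f](s)
segment [0, 1) carries t**2/2; integrate it
∫ 2*log(t**2/2)/t**2·t^(s-1) over [1, sqrt(2))
∫ 3·t^(s-1) over [sqrt(2), 2)
for t in [2, sqrt(6)): the term is ∫ 2·t^(s-1)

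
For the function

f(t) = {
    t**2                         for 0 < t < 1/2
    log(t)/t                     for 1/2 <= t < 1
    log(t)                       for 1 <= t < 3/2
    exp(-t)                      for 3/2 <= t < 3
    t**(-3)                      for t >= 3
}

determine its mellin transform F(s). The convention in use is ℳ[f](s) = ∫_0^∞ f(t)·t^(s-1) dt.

cuts at 1/2, 1, 3/2, 3: linearity sums the 5 kernel integrals
segment 0 to 1/2 holds t**2; add its integral
segment [1/2, 1) carries log(t)/t; integrate it
on [1, 3/2) integrate f = log(t) against the kernel
for t in [3/2, 3): the term is ∫ exp(-t)·t^(s-1)
[3, ∞) adds the kernel integral of t**(-3)

(108*2**s*s**2*(s - 3)*(s + 2)*(s**2 - 2*s + 1)*uppergamma(s, 3/2) - 108*2**s*s**2*(s - 3)*(s + 2)*(s**2 - 2*s + 1)*uppergamma(s, 3) - 108*2**s*s**2*(s - 3)*(s + 2) + 108*2**s*(s - 3)*(s + 2)*(s**2 - 2*s + 1) - 108*3**s*s*(s - 3)*(s + 2)*(s**2 - 2*s + 1)*log(2) + 108*3**s*s*(s - 3)*(s + 2)*(s**2 - 2*s + 1)*log(3) - 108*3**s*(s - 3)*(s + 2)*(s**2 - 2*s + 1) - 4*6**s*s**2*(s + 2)*(s**2 - 2*s + 1) + 216*s**3*(s - 3)*(s + 2)*log(2) - 216*s**2*(s - 3)*(s + 2)*log(2) + 216*s**2*(s - 3)*(s + 2) + 27*s**2*(s - 3)*(s**2 - 2*s + 1))/(108*2**s*s**2*(s - 3)*(s + 2)*(s**2 - 2*s + 1))
  -2 < Re(s) < 3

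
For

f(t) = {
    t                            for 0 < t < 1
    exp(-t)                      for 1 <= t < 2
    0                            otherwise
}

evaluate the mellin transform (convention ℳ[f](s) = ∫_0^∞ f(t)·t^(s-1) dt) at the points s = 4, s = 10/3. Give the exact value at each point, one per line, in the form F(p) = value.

F(4) = -38*exp(-2) + 1/5 + 16*exp(-1)
F(10/3) = -uppergamma(10/3, 2) + 3/13 + uppergamma(10/3, 1)

f breaks at 1 into 2 integrals to sum
on [0, 1): add ∫ t·t^(s-1) dt
the [1, 2) slice contributes ∫ exp(-t)·t^(s-1) dt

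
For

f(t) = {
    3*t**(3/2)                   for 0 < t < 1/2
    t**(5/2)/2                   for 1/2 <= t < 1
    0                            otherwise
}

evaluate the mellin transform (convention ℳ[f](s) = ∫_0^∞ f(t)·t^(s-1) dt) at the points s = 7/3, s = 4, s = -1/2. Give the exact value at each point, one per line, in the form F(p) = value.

split f at 1/2: ℳ[f](s) collects 2 kernel integrals
on [0, 1/2): add ∫ 3*t**(3/2)·t^(s-1) dt
between 1/2 and 1 the integrand is t**(5/2)/2·t^(s-1)

F(7/3) = 975*2**(1/6)/21344 + 3/29
F(4) = 145*sqrt(2)/18304 + 1/13
F(-1/2) = 27/16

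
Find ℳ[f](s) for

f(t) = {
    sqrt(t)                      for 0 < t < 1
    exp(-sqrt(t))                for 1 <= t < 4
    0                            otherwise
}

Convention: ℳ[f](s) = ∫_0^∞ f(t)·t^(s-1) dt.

remove the power substitution first: t on [0, 1); exp(-t) on [1, 2)
along the cuts 1, ℳ[f](s) splits into 2 integrals
the [0, 1) slice contributes ∫ sqrt(t)·t^(s-1) dt
on [1, 4) integrate f = exp(-sqrt(t)) against the kernel

2*((2*s + 1)*uppergamma(2*s, 1) - (2*s + 1)*uppergamma(2*s, 2) + 1)/(2*s + 1)
  Re(s) > -1/2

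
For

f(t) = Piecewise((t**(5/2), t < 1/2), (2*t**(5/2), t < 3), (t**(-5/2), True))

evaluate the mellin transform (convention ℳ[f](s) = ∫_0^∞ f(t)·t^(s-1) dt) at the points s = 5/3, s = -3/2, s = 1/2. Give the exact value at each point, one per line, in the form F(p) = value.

the shared t-power comes off first: t**2 on [0, 1/2); 2*t**2 on [1/2, 3); t**(-3) on [3, ∞)
undo the shared t-power: t on [0, 1/2); 2*t on [1/2, 3); t**(-4) on [3, ∞)
decompose at 1/2, 3; ℳ[f](s) sums the 3 pieces' integrals
on [0, 1/2) integrate f = t**(5/2) against the kernel
for t in [1/2, 3): the term is ∫ 2*t**(5/2)·t^(s-1)
[3, ∞) adds the kernel integral of t**(-5/2)

F(5/3) = 2**(5/6)*(-3 + 7856*6**(1/6))/400
F(-3/2) = 1783/324
F(1/2) = 1297/72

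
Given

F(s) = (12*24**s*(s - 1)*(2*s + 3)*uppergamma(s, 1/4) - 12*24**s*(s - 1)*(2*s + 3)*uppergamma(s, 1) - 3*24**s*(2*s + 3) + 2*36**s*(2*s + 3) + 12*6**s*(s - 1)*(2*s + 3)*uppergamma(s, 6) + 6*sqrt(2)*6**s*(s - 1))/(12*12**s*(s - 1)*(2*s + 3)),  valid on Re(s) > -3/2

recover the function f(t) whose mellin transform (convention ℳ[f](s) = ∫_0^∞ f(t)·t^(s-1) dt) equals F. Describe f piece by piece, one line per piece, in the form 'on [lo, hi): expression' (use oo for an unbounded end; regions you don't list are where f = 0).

integrate the 4 segments split at 1/2, 2, 3, then add the results
over [0, 1/2), the kernel integral of t**(3/2) enters the sum
segment [1/2, 2) carries exp(-t/2); integrate it
piece [2, 3): integrate 1/(2*t) against the kernel
[3, ∞) adds the kernel integral of exp(-2*t)

on [0, 1/2): t**(3/2)
on [1/2, 2): exp(-t/2)
on [2, 3): 1/(2*t)
on [3, oo): exp(-2*t)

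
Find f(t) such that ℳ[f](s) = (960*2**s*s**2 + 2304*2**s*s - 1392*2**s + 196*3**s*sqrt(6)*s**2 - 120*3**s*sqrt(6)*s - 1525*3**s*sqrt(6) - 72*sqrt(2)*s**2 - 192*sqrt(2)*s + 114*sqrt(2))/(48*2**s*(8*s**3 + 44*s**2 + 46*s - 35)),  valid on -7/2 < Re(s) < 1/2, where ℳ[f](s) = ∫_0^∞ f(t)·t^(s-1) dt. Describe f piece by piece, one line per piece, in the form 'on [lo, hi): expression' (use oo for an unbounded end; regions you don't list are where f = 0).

on [0, 1/2): t**(7/2)
on [1/2, 1): t**(5/2)*(2*t + 1)
on [1, 3/2): t**(7/2)/2
on [3/2, oo): 1/sqrt(t)

the shared t-power comes off first: t**(3/2) on [0, 1/2); sqrt(t)*(2*t + 1) on [1/2, 1); t**(3/2)/2 on [1, 3/2); …
undo the shared t-power: t on [0, 1/2); 2*t + 1 on [1/2, 1); t/2 on [1, 3/2); …
split f at 1/2, 1, 3/2: ℳ[f](s) collects 4 kernel integrals
∫ t**(7/2)·t^(s-1) over [0, 1/2)
segment [1/2, 1) carries t**(5/2)*(2*t + 1); integrate it
segment [1, 3/2) carries t**(7/2)/2; integrate it
piece [3/2, ∞): integrate 1/sqrt(t) against the kernel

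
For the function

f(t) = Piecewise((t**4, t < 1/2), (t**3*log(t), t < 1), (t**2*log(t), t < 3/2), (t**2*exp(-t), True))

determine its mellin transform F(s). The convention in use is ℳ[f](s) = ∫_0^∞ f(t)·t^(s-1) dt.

(16*2**s*(s + 2)**2*(s + 4)*(2*s + (s + 2)**2 + 5)*uppergamma(s + 2, 3/2) - 16*2**s*(s + 2)**2*(s + 4) + 16*2**s*(s + 4)*(2*s + (s + 2)**2 + 5) + 3**s*(s + 2)*(s + 4)*(-36*log(2) + 36*log(3))*(2*s + (s + 2)**2 + 5) - 36*3**s*(s + 4)*(2*s + (s + 2)**2 + 5) + (s + 2)**3*(s + 4)*log(4) + (s + 2)**2*(s + 4)*log(4) + 2*(s + 2)**2*(s + 4) + (s + 2)**2*(2*s + (s + 2)**2 + 5))/(16*2**s*(s + 2)**2*(s + 4)*(2*s + (s + 2)**2 + 5))
  Re(s) > -4

the shared t-power comes off first: t**2 on [0, 1/2); t*log(t) on [1/2, 1); log(t) on [1, 3/2); …
along the cuts 1/2, 1, 3/2, ℳ[f](s) splits into 4 integrals
piece [0, 1/2): integrate t**4 against the kernel
[1/2, 1) adds the kernel integral of t**3*log(t)
on [1, 3/2): add ∫ t**2*log(t)·t^(s-1) dt
segment [3/2, ∞) carries t**2*exp(-t); integrate it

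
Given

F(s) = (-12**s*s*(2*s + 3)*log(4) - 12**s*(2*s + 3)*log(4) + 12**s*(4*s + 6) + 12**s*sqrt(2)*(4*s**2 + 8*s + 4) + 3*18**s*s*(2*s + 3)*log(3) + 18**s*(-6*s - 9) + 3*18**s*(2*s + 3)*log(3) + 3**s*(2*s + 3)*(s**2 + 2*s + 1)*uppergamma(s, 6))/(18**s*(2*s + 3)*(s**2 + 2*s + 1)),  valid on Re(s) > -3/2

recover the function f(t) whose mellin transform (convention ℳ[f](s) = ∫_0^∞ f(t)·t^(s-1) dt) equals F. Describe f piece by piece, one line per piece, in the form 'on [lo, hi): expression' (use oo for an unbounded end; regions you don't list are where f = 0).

on [0, 2/3): 3*sqrt(3)*t**(3/2)
on [2/3, 1): 3*t*log(3*t)
on [1, oo): exp(-6*t)

back out the common scale on t: 2*sqrt(2)*t**(3/2) on [0, 1); 2*t*log(2*t) on [1, 3/2); exp(-4*t) on [3/2, ∞)
undo the common scale on t: t**(3/2) on [0, 2); t*log(t) on [2, 3); exp(-2*t) on [3, ∞)
breakpoints 2/3, 1: one integral from each of the 3 segments
[0, 2/3) adds the kernel integral of 3*sqrt(3)*t**(3/2)
segment [2/3, 1) carries 3*t*log(3*t); integrate it
segment [1, ∞) carries exp(-6*t); integrate it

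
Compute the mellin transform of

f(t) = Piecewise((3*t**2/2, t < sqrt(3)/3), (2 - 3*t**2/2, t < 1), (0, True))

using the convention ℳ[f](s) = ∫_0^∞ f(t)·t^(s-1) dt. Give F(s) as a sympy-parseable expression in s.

peel off the power substitution: 3*t/2 on [0, 1/3); 2 - 3*t/2 on [1/3, 1)
peel off the common scale on t: t on [0, 1/2); 2 - t on [1/2, 3/2)
the 2 pieces separated at sqrt(3)/3 each add one integral
between 0 and sqrt(3)/3 the integrand is 3*t**2/2·t^(s-1)
on [sqrt(3)/3, 1) integrate f = (2 - 3*t**2/2) against the kernel

(3**(s/2)*s/2 + 4*3**(s/2) - s - 4)/(2*3**(s/2)*s*(s/2 + 1))
  Re(s) > -2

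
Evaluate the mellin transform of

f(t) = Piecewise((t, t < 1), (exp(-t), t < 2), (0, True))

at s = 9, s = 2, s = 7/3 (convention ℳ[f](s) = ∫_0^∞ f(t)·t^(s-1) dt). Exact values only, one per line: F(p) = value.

along the cuts 1, ℳ[f](s) splits into 2 integrals
on [0, 1) integrate f = t against the kernel
∫ exp(-t)·t^(s-1) over [1, 2)

F(9) = -297856*exp(-2) + 1/10 + 109601*exp(-1)
F(2) = -3*exp(-2) + 1/3 + 2*exp(-1)
F(7/3) = -uppergamma(7/3, 2) + 3/10 + uppergamma(7/3, 1)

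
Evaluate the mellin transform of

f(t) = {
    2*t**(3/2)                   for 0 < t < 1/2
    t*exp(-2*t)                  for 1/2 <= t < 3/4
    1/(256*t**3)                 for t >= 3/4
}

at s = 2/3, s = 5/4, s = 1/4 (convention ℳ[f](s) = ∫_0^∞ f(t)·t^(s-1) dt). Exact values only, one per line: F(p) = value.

F(2/3) = -2**(1/3)*uppergamma(5/3, 3/2)/4 + 6**(2/3)/1008 + 2**(1/3)*uppergamma(5/3, 1)/4 + 3*2**(5/6)/26
F(5/4) = -2**(3/4)*uppergamma(9/4, 3/2)/8 + sqrt(2)*3**(1/4)/504 + 2**(1/4)/11 + 2**(3/4)*uppergamma(9/4, 1)/8
F(1/4) = sqrt(2)*(-2**(1/4)*uppergamma(5/4, 3/2)/4 + 3**(1/4)/594 + 2**(1/4)*uppergamma(5/4, 1)/4 + 2**(3/4)/7)

remove the shared t-power first: 2*sqrt(t) on [0, 1/2); exp(-2*t) on [1/2, 3/4); 1/(256*t**4) on [3/4, ∞)
invert the common scale on t to get sqrt(2)*sqrt(t) on [0, 1); exp(-t) on [1, 3/2); 1/(16*t**4) on [3/2, ∞)
undo the common scale on t: sqrt(t) on [0, 2); exp(-t/2) on [2, 3); t**(-4) on [3, ∞)
linearity at 1/2, 3/4 turns ℳ[f](s) into 3 summed integrals
piece [0, 1/2): integrate 2*t**(3/2) against the kernel
between 1/2 and 3/4 the integrand is t*exp(-2*t)·t^(s-1)
on [3/4, ∞) integrate f = 1/(256*t**3) against the kernel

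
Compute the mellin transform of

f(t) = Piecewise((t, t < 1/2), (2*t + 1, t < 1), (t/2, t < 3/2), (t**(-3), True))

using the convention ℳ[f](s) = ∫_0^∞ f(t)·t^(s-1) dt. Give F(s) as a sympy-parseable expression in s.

(270*2**s*s**2 - 702*2**s*s - 324*2**s + 49*3**s*s**2 - 275*3**s*s - 162*s**2 + 378*s + 324)/(108*2**s*s*(s**2 - 2*s - 3))
  -1 < Re(s) < 3

cuts at 1/2, 1, 3/2: linearity sums the 4 kernel integrals
the [0, 1/2) slice contributes ∫ t·t^(s-1) dt
∫ over [1/2, 1) of (2*t + 1)·t^(s-1) joins the sum
between 1 and 3/2 the integrand is t/2·t^(s-1)
∫ over [3/2, ∞) of t**(-3)·t^(s-1) joins the sum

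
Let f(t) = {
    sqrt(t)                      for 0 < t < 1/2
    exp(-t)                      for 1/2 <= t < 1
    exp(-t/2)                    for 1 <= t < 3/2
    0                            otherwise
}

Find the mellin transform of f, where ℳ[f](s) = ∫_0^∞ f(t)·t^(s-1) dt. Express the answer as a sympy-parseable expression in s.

(2**s*(2*s + 1)*uppergamma(s, 1/2) - 2**s*(2*s + 1)*uppergamma(s, 1) + 4**s*(2*s + 1)*uppergamma(s, 1/2) - 4**s*(2*s + 1)*uppergamma(s, 3/4) + sqrt(2))/(2**s*(2*s + 1))
  Re(s) > -1/2

treat the 3 regions marked off by 1/2, 1 separately and sum
[0, 1/2) adds the kernel integral of sqrt(t)
∫ over [1/2, 1) of exp(-t)·t^(s-1) joins the sum
∫ over [1, 3/2) of exp(-t/2)·t^(s-1) joins the sum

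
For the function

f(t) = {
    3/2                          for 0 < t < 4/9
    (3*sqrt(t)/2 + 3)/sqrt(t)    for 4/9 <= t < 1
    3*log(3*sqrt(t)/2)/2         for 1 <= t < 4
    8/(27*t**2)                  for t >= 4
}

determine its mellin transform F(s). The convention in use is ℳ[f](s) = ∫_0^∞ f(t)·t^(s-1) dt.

3**(1 - 2*s)*(-162*2**(2*s - 1)*(2*s - 4)*(2*s - 1)*(4*s + (2*s - 1)**2 - 1) - 162*2**(2*s - 1)*(2*s - 4)*(4*s + (2*s - 1)**2 - 1) - 162*3**(2*s - 1)*s*(2*s - 4)*(2*s - 1)**2*log(3) + 162*3**(2*s - 1)*s*(2*s - 4)*(2*s - 1)**2*log(2) - 162*3**(2*s - 1)*s*(2*s - 4)*(2*s - 1)*log(3) + 162*3**(2*s - 1)*s*(2*s - 4)*(2*s - 1)*log(2) + 162*3**(2*s - 1)*s*(2*s - 4)*(2*s - 1) + 243*3**(2*s - 1)*(2*s - 4)*(2*s - 1)*(4*s + (2*s - 1)**2 - 1) + 162*3**(2*s - 1)*(2*s - 4)*(4*s + (2*s - 1)**2 - 1) + 324*6**(2*s - 1)*s*(2*s - 4)*(2*s - 1)**2*log(3) - 324*6**(2*s - 1)*s*(2*s - 4)*(2*s - 1) + 324*6**(2*s - 1)*s*(2*s - 4)*(2*s - 1)*log(3) - 4*6**(2*s - 1)*s*(2*s - 1)*(4*s + (2*s - 1)**2 - 1))/(54*s*(2*s - 4)*(2*s - 1)*(4*s + (2*s - 1)**2 - 1))
  0 < Re(s) < 2

back out the power substitution: 3/2 on [0, 2/3); (3*t/2 + 3)/t on [2/3, 1); 3*log(3*t/2)/2 on [1, 2); …
undo the shared t-power: 3*t/2 on [0, 2/3); 3*t/2 + 3 on [2/3, 1); 3*t*log(3*t/2)/2 on [1, 2); …
invert the common scale on t to get t on [0, 1); t + 3 on [1, 3/2); t*log(t) on [3/2, 3); …
summing 4 kernel integrals split by 4/9, 1, 4 yields ℳ[f](s)
on [0, 4/9) integrate f = 3/2 against the kernel
on [4/9, 1): add ∫ (3*sqrt(t)/2 + 3)/sqrt(t)·t^(s-1) dt
for t in [1, 4): the term is ∫ 3*log(3*sqrt(t)/2)/2·t^(s-1)
for t in [4, ∞): the term is ∫ 8/(27*t**2)·t^(s-1)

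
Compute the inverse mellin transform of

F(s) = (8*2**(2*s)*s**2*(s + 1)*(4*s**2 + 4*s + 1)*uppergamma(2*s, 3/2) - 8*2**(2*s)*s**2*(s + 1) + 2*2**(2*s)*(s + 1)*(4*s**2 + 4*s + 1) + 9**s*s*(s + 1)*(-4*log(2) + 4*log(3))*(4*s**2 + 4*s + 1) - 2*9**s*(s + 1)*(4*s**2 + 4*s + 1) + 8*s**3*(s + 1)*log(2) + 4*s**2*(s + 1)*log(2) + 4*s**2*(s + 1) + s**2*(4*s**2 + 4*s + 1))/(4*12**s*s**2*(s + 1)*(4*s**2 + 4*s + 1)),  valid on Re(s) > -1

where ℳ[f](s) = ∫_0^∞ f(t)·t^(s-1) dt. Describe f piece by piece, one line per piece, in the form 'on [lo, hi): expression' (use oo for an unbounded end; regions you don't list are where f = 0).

on [0, 1/12): 3*t
on [1/12, 1/3): sqrt(3)*sqrt(t)*log(sqrt(3)*sqrt(t))
on [1/3, 3/4): log(sqrt(3)*sqrt(t))
on [3/4, oo): exp(-sqrt(3)*sqrt(t))

remove the common scale on t first: t on [0, 1/4); sqrt(t)*log(sqrt(t)) on [1/4, 1); log(sqrt(t)) on [1, 9/4); …
remove the power substitution first: t**2 on [0, 1/2); t*log(t) on [1/2, 1); log(t) on [1, 3/2); …
f breaks at 1/12, 1/3, 3/4 into 4 integrals to sum
on [0, 1/12): add ∫ 3*t·t^(s-1) dt
on [1/12, 1/3) integrate f = sqrt(3)*sqrt(t)*log(sqrt(3)*sqrt(t)) against the kernel
∫ over [1/3, 3/4) of log(sqrt(3)*sqrt(t))·t^(s-1) joins the sum
segment 3/4 to ∞ holds exp(-sqrt(3)*sqrt(t)); add its integral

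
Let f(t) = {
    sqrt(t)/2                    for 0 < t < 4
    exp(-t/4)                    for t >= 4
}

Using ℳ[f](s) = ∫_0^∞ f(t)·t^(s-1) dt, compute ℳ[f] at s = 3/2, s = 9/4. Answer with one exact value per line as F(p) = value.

back out the common scale on t: sqrt(2)*sqrt(t)/2 on [0, 2); exp(-t/2) on [2, ∞)
back out the common scale on t: sqrt(t) on [0, 1); exp(-t) on [1, ∞)
along the cuts 4, ℳ[f](s) splits into 2 integrals
between 0 and 4 the integrand is sqrt(t)/2·t^(s-1)
segment 4 to ∞ holds exp(-t/4); add its integral

F(3/2) = 4*sqrt(pi)*erfc(1) + 8*exp(-1) + 4
F(9/4) = sqrt(2)*(64/11 + 16*uppergamma(9/4, 1))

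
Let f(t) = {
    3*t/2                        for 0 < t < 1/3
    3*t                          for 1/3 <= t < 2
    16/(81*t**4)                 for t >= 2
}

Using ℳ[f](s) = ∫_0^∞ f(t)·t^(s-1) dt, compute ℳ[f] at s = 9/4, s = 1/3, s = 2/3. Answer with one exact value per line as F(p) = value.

F(9/4) = -2*3**(3/4)/351 + 54640*2**(1/4)/7371
F(1/3) = 3**(2/3)*(-891 + 10700*6**(1/3))/7128
F(2/3) = 3**(1/3)*(-81 + 973*6**(2/3))/810

strip the common scale on t: t on [0, 1/2); 2*t on [1/2, 3); t**(-4) on [3, ∞)
decompose at 1/3, 2; ℳ[f](s) sums the 3 pieces' integrals
[0, 1/3) adds the kernel integral of 3*t/2
on [1/3, 2): add ∫ 3*t·t^(s-1) dt
segment [2, ∞) carries 16/(81*t**4); integrate it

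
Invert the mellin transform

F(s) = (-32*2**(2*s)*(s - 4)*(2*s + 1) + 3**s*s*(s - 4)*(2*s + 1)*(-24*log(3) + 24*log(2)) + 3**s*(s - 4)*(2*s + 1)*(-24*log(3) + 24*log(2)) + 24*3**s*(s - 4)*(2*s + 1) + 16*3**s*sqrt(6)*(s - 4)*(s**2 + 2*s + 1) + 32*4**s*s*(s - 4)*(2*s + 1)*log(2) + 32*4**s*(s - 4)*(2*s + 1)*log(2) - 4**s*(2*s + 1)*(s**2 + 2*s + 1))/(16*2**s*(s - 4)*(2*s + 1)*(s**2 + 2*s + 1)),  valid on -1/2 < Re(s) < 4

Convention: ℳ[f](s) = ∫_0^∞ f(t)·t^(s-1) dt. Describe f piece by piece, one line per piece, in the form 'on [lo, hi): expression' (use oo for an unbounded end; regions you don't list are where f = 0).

on [0, 3/2): sqrt(t)
on [3/2, 2): t*log(t)
on [2, oo): t**(-4)

along the cuts 3/2, 2, ℳ[f](s) splits into 3 integrals
∫ sqrt(t)·t^(s-1) over [0, 3/2)
between 3/2 and 2 the integrand is t*log(t)·t^(s-1)
[2, ∞) adds the kernel integral of t**(-4)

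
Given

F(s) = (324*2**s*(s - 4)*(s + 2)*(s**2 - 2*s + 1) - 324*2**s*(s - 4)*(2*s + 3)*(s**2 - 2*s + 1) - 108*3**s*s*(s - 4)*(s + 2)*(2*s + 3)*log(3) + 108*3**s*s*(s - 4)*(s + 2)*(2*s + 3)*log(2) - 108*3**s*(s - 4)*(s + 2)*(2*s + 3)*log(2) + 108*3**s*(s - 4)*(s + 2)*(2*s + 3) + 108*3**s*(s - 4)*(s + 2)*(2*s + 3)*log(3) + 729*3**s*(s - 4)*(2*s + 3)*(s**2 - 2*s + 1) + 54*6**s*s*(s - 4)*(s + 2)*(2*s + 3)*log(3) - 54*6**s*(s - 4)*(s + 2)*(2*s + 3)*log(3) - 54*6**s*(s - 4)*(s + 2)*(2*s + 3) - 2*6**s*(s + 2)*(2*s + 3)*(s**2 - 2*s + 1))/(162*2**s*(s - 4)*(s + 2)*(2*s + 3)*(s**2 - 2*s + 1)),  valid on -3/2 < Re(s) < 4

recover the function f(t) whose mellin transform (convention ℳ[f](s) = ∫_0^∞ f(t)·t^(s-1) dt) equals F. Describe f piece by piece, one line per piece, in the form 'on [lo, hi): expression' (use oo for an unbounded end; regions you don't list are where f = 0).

on [0, 1): t**(3/2)
on [1, 3/2): 2*t**2
on [3/2, 3): log(t)/t
on [3, oo): t**(-4)

integrate the 4 segments split at 1, 3/2, 3, then add the results
∫ over [0, 1) of t**(3/2)·t^(s-1) joins the sum
∫ 2*t**2·t^(s-1) over [1, 3/2)
segment [3/2, 3) carries log(t)/t; integrate it
segment [3, ∞) carries t**(-4); integrate it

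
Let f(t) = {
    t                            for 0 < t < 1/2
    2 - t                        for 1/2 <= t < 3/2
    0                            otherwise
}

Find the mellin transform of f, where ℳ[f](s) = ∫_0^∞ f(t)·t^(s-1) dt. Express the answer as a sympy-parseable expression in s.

(3**s*s + 4*3**s - 2*s - 4)/(2*2**s*s*(s + 1))
  Re(s) > -1

summing 2 kernel integrals split by 1/2 yields ℳ[f](s)
between 0 and 1/2 the integrand is t·t^(s-1)
piece [1/2, 3/2): integrate (2 - t) against the kernel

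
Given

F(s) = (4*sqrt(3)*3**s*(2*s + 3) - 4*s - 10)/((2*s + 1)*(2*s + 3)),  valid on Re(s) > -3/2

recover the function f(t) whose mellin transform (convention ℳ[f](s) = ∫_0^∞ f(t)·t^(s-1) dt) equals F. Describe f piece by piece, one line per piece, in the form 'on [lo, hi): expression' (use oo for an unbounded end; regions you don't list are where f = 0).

slice at 1, transform all 2 pieces, and sum them
on [0, 1): add ∫ t**(3/2)·t^(s-1) dt
[1, 3) adds the kernel integral of 2*sqrt(t)

on [0, 1): t**(3/2)
on [1, 3): 2*sqrt(t)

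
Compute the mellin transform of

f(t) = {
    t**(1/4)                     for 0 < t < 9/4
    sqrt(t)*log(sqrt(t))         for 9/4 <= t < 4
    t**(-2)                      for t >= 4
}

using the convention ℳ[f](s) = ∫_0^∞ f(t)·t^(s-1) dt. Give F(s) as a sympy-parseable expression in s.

(64*2**(4*s)*s*(2*s - 4)*(4*s + 1)*log(2) - 32*2**(4*s)*(2*s - 4)*(4*s + 1) + 32*2**(4*s)*(2*s - 4)*(4*s + 1)*log(2) - 2**(4*s)*(4*s + 1)*(4*s**2 + 4*s + 1) - 48*3**(2*s)*s*(2*s - 4)*(4*s + 1)*log(3) + 48*3**(2*s)*s*(2*s - 4)*(4*s + 1)*log(2) - 24*3**(2*s)*(2*s - 4)*(4*s + 1)*log(3) + 24*3**(2*s)*(2*s - 4)*(4*s + 1)*log(2) + 24*3**(2*s)*(2*s - 4)*(4*s + 1) + 16*3**(2*s)*sqrt(6)*(2*s - 4)*(4*s**2 + 4*s + 1))/(8*2**(2*s)*(2*s - 4)*(4*s + 1)*(4*s**2 + 4*s + 1))
  -1/4 < Re(s) < 2

undo the power substitution: sqrt(t) on [0, 3/2); t*log(t) on [3/2, 2); t**(-4) on [2, ∞)
summing 3 kernel integrals split by 9/4, 4 yields ℳ[f](s)
between 0 and 9/4 the integrand is t**(1/4)·t^(s-1)
segment 9/4 to 4 holds sqrt(t)*log(sqrt(t)); add its integral
over [4, ∞), the kernel integral of t**(-2) enters the sum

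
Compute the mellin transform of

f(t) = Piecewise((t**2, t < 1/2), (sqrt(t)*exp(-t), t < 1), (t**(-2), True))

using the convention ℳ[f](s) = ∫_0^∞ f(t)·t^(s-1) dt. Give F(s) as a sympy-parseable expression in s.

(-2**(1 - s)/4 + s**2*uppergamma(s + 1/2, 1/2) - s**2*uppergamma(s + 1/2, 1) - s - 4*uppergamma(s + 1/2, 1/2) + 4*uppergamma(s + 1/2, 1) - 2 + s/(4*2**s))/(s**2 - 4)
  -2 < Re(s) < 2

strip the shared t-power: t**(3/2) on [0, 1/2); exp(-t) on [1/2, 1); t**(-5/2) on [1, ∞)
linearity at 1/2, 1 turns ℳ[f](s) into 3 summed integrals
∫ t**2·t^(s-1) over [0, 1/2)
∫ sqrt(t)*exp(-t)·t^(s-1) over [1/2, 1)
∫ t**(-2)·t^(s-1) over [1, ∞)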